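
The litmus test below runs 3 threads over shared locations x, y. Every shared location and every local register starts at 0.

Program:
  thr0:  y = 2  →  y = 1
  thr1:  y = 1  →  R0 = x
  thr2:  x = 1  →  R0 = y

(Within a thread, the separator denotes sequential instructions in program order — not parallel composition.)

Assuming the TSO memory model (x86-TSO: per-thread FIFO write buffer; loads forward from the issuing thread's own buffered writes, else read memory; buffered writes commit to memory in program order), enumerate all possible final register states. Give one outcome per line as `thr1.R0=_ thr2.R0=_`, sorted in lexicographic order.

outcome vector order: (thr1.R0,thr2.R0)
|TSO outcomes| = 6

thr1.R0=0 thr2.R0=0
thr1.R0=0 thr2.R0=1
thr1.R0=0 thr2.R0=2
thr1.R0=1 thr2.R0=0
thr1.R0=1 thr2.R0=1
thr1.R0=1 thr2.R0=2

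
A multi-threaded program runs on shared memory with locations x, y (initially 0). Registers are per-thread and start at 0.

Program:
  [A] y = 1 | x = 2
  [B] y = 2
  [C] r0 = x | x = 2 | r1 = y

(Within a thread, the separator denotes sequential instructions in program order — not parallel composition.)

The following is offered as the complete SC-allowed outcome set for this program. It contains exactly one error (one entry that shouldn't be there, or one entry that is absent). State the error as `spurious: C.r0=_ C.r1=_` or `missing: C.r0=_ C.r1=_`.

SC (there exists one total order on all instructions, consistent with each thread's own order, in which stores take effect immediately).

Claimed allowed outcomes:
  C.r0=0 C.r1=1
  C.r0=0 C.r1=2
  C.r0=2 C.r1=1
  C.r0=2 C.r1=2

outcome vector order: (C.r0,C.r1)
SC (5): 00 01 02 21 22
SC∖claimed = {00}

missing: C.r0=0 C.r1=0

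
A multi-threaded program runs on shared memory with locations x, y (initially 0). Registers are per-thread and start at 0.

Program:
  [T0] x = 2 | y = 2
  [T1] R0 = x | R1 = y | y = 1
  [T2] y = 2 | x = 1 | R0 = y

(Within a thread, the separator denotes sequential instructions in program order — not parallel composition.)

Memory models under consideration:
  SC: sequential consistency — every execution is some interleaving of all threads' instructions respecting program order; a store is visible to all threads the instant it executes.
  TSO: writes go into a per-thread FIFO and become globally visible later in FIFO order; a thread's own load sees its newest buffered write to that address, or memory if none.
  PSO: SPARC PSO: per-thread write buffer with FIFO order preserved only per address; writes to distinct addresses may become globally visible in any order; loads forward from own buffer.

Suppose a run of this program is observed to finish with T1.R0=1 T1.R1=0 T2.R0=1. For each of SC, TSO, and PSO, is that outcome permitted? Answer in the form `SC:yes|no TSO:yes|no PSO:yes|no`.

outcome vector order: (T1.R0,T1.R1,T2.R0)
SC: 10 outcomes — {001 002 021 022 121 122 201 202 221 222}
TSO: 10 outcomes — {001 002 021 022 121 122 201 202 221 222}
PSO: 12 outcomes — {001 002 021 022 101 102 121 122 201 202 221 222}
target 101 ∈ {PSO}

SC:no TSO:no PSO:yes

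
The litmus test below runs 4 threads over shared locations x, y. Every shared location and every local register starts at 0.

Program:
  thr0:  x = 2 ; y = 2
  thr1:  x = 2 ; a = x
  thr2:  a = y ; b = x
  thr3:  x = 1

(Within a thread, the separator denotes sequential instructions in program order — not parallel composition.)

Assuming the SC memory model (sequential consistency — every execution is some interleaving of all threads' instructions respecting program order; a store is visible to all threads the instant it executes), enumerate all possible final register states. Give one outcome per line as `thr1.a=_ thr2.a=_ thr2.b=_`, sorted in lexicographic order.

outcome vector order: (thr1.a,thr2.a,thr2.b)
|SC outcomes| = 10

thr1.a=1 thr2.a=0 thr2.b=0
thr1.a=1 thr2.a=0 thr2.b=1
thr1.a=1 thr2.a=0 thr2.b=2
thr1.a=1 thr2.a=2 thr2.b=1
thr1.a=1 thr2.a=2 thr2.b=2
thr1.a=2 thr2.a=0 thr2.b=0
thr1.a=2 thr2.a=0 thr2.b=1
thr1.a=2 thr2.a=0 thr2.b=2
thr1.a=2 thr2.a=2 thr2.b=1
thr1.a=2 thr2.a=2 thr2.b=2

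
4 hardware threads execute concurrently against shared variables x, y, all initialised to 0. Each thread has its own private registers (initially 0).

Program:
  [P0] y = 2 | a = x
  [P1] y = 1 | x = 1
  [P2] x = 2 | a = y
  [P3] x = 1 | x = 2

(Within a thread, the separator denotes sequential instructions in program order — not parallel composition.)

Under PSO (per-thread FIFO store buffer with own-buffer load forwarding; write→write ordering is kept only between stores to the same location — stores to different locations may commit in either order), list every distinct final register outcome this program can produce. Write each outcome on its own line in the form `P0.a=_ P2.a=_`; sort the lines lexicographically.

outcome vector order: (P0.a,P2.a)
|PSO outcomes| = 9

P0.a=0 P2.a=0
P0.a=0 P2.a=1
P0.a=0 P2.a=2
P0.a=1 P2.a=0
P0.a=1 P2.a=1
P0.a=1 P2.a=2
P0.a=2 P2.a=0
P0.a=2 P2.a=1
P0.a=2 P2.a=2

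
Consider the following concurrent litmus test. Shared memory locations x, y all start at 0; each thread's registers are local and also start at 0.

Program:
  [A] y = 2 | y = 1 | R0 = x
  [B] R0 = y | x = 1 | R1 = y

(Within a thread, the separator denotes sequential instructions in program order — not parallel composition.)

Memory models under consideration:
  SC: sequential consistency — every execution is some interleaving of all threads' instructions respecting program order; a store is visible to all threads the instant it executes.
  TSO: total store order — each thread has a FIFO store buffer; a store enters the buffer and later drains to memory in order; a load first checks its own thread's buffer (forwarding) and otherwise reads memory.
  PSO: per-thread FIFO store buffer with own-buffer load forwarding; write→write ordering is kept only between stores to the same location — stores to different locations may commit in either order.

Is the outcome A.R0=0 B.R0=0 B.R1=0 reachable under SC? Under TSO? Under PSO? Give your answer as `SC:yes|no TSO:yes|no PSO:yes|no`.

SC:no TSO:yes PSO:yes

outcome vector order: (A.R0,B.R0,B.R1)
under SC → (0,0,1) (0,1,1) (0,2,1) (1,0,0) (1,0,1) (1,0,2) (1,1,1) (1,2,1) (1,2,2)
under TSO → (0,0,0) (0,0,1) (0,0,2) (0,1,1) (0,2,1) (0,2,2) (1,0,0) (1,0,1) (1,0,2) (1,1,1) (1,2,1) (1,2,2)
under PSO → (0,0,0) (0,0,1) (0,0,2) (0,1,1) (0,2,1) (0,2,2) (1,0,0) (1,0,1) (1,0,2) (1,1,1) (1,2,1) (1,2,2)
target (0,0,0) ∈ {TSO,PSO}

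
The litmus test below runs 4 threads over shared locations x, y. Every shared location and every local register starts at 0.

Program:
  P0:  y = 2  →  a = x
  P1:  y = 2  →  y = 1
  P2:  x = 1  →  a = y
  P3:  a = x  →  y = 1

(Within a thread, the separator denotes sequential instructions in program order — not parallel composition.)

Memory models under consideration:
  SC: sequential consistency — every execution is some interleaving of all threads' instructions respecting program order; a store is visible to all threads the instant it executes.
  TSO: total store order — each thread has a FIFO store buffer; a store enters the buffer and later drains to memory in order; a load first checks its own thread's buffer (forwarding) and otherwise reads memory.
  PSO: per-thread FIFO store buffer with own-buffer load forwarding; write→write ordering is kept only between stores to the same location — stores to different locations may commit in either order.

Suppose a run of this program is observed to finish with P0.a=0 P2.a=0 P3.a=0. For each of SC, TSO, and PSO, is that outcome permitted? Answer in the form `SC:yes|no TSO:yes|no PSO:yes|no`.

outcome vector order: (P0.a,P2.a,P3.a)
under SC → <0 1 0>; <0 1 1>; <0 2 0>; <0 2 1>; <1 0 0>; <1 0 1>; <1 1 0>; <1 1 1>; <1 2 0>; <1 2 1>
under TSO → <0 0 0>; <0 0 1>; <0 1 0>; <0 1 1>; <0 2 0>; <0 2 1>; <1 0 0>; <1 0 1>; <1 1 0>; <1 1 1>; <1 2 0>; <1 2 1>
under PSO → <0 0 0>; <0 0 1>; <0 1 0>; <0 1 1>; <0 2 0>; <0 2 1>; <1 0 0>; <1 0 1>; <1 1 0>; <1 1 1>; <1 2 0>; <1 2 1>
target <0 0 0> ∈ {TSO,PSO}

SC:no TSO:yes PSO:yes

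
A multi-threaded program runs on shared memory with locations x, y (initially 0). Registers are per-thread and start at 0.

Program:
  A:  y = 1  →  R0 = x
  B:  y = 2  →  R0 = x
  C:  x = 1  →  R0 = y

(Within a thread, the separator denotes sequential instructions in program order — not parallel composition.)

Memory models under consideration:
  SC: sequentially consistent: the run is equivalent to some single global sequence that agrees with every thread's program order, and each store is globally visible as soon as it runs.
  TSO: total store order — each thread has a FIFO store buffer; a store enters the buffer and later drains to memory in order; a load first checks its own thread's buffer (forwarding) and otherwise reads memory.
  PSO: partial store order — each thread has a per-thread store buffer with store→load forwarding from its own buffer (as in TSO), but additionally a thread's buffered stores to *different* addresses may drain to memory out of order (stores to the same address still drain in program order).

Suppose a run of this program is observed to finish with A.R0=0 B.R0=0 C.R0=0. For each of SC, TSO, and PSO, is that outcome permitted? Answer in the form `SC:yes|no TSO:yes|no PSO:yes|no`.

outcome vector order: (A.R0,B.R0,C.R0)
under SC → 001; 002; 011; 012; 101; 102; 110; 111; 112
under TSO → 000; 001; 002; 010; 011; 012; 100; 101; 102; 110; 111; 112
under PSO → 000; 001; 002; 010; 011; 012; 100; 101; 102; 110; 111; 112
target 000 ∈ {TSO,PSO}

SC:no TSO:yes PSO:yes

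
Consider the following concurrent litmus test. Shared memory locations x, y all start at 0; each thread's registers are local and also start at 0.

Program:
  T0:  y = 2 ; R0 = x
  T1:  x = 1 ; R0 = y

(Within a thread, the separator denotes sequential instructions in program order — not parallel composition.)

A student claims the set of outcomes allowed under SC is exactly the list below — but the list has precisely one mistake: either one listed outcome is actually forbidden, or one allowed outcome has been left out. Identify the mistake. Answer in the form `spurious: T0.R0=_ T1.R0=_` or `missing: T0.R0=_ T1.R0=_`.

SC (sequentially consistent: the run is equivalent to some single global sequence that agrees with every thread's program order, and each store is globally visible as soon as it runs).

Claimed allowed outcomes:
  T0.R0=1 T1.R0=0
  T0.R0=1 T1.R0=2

outcome vector order: (T0.R0,T1.R0)
SC: 3 outcomes — {0/2, 1/0, 1/2}
SC∖claimed = {0/2}

missing: T0.R0=0 T1.R0=2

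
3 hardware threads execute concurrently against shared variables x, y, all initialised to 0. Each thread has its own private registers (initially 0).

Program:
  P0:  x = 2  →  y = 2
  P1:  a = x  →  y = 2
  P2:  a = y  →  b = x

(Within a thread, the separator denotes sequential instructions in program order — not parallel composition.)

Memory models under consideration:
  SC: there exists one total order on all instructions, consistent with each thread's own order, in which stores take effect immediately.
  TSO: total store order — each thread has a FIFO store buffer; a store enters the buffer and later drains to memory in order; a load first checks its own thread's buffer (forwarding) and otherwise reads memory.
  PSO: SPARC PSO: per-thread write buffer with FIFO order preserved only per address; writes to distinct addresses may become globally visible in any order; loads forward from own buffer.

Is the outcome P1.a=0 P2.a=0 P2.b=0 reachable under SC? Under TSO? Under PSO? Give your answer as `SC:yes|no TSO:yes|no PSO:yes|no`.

outcome vector order: (P1.a,P2.a,P2.b)
under SC → 0/0/0; 0/0/2; 0/2/0; 0/2/2; 2/0/0; 2/0/2; 2/2/2
under TSO → 0/0/0; 0/0/2; 0/2/0; 0/2/2; 2/0/0; 2/0/2; 2/2/2
under PSO → 0/0/0; 0/0/2; 0/2/0; 0/2/2; 2/0/0; 2/0/2; 2/2/0; 2/2/2
target 0/0/0 ∈ {SC,TSO,PSO}

SC:yes TSO:yes PSO:yes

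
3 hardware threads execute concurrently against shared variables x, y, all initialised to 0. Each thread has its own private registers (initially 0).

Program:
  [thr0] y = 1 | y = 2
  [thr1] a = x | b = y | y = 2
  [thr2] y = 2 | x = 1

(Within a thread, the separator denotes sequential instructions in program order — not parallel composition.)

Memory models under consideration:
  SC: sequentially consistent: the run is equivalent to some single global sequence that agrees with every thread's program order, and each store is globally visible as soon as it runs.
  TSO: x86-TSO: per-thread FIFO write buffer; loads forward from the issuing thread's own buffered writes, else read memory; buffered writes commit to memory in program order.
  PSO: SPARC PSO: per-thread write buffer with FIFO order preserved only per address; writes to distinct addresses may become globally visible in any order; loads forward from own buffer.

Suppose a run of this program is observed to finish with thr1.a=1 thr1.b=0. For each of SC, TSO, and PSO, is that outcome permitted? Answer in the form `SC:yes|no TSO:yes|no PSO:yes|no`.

outcome vector order: (thr1.a,thr1.b)
SC: 5 outcomes — {00, 01, 02, 11, 12}
TSO: 5 outcomes — {00, 01, 02, 11, 12}
PSO: 6 outcomes — {00, 01, 02, 10, 11, 12}
target 10 ∈ {PSO}

SC:no TSO:no PSO:yes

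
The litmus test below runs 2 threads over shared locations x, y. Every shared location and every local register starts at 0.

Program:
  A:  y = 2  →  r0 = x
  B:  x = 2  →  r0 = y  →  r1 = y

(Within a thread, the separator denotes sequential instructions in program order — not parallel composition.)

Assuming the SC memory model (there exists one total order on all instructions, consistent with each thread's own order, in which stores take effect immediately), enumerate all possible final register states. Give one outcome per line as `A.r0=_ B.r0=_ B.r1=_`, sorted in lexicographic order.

outcome vector order: (A.r0,B.r0,B.r1)
|SC outcomes| = 4

A.r0=0 B.r0=2 B.r1=2
A.r0=2 B.r0=0 B.r1=0
A.r0=2 B.r0=0 B.r1=2
A.r0=2 B.r0=2 B.r1=2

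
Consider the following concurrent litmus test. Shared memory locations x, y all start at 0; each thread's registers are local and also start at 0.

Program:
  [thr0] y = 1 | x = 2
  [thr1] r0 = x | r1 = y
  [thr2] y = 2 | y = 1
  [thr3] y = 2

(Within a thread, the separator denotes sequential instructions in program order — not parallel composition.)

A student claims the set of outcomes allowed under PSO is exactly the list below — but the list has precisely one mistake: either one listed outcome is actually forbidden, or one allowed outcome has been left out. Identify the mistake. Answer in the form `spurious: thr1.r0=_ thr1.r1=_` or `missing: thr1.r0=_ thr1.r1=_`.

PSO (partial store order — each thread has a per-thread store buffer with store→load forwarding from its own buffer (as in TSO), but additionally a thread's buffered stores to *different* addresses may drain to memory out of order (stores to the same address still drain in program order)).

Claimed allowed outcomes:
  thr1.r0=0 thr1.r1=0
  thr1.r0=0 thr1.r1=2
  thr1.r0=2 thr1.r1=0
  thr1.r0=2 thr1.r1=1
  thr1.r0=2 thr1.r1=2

missing: thr1.r0=0 thr1.r1=1

outcome vector order: (thr1.r0,thr1.r1)
PSO: 6 outcomes — {0/0 0/1 0/2 2/0 2/1 2/2}
PSO∖claimed = {0/1}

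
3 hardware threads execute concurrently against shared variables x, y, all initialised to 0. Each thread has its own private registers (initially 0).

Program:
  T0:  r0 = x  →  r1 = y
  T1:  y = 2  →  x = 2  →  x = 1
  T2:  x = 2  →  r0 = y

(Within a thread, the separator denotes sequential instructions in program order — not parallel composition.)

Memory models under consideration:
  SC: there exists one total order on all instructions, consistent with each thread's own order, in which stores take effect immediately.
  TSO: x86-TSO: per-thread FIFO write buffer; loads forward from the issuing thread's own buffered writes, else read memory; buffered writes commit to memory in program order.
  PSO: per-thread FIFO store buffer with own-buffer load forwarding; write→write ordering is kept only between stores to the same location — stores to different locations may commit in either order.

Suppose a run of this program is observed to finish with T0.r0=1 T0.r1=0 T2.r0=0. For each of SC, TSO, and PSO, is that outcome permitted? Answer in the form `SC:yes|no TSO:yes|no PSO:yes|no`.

SC:no TSO:no PSO:yes

outcome vector order: (T0.r0,T0.r1,T2.r0)
SC (10): 000 002 020 022 120 122 200 202 220 222
TSO (10): 000 002 020 022 120 122 200 202 220 222
PSO (12): 000 002 020 022 100 102 120 122 200 202 220 222
target 100 ∈ {PSO}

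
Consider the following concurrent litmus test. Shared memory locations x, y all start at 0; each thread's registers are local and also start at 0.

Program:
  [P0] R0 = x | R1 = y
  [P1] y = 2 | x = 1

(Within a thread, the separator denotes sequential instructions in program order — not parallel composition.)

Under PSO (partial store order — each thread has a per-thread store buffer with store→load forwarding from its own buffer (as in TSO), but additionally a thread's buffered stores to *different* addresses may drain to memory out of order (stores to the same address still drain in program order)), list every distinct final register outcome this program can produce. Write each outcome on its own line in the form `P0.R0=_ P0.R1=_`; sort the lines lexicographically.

P0.R0=0 P0.R1=0
P0.R0=0 P0.R1=2
P0.R0=1 P0.R1=0
P0.R0=1 P0.R1=2

outcome vector order: (P0.R0,P0.R1)
|PSO outcomes| = 4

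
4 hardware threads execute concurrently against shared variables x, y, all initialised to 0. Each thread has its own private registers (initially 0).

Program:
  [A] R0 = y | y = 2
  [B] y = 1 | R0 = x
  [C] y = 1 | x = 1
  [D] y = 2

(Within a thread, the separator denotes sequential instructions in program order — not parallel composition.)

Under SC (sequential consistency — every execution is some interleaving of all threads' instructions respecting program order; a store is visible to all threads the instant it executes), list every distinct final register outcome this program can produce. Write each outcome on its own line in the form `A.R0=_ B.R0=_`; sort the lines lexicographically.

A.R0=0 B.R0=0
A.R0=0 B.R0=1
A.R0=1 B.R0=0
A.R0=1 B.R0=1
A.R0=2 B.R0=0
A.R0=2 B.R0=1

outcome vector order: (A.R0,B.R0)
|SC outcomes| = 6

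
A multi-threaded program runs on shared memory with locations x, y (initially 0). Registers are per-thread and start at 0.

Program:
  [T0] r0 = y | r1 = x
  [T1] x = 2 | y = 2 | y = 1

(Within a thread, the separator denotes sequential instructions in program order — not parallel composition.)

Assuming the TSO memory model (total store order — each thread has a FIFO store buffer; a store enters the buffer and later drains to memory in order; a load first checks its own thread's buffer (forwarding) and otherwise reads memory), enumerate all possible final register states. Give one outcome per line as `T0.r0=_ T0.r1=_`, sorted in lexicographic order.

T0.r0=0 T0.r1=0
T0.r0=0 T0.r1=2
T0.r0=1 T0.r1=2
T0.r0=2 T0.r1=2

outcome vector order: (T0.r0,T0.r1)
|TSO outcomes| = 4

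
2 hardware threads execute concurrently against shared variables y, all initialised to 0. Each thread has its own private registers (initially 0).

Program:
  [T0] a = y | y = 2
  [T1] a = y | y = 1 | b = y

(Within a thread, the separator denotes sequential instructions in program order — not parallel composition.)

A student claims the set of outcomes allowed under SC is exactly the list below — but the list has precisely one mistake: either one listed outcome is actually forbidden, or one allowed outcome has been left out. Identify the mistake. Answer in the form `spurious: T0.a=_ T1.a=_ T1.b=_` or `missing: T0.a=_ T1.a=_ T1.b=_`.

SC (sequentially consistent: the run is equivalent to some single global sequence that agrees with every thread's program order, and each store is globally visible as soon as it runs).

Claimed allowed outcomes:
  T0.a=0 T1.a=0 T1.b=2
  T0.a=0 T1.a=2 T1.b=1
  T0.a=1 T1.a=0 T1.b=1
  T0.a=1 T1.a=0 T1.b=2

missing: T0.a=0 T1.a=0 T1.b=1

outcome vector order: (T0.a,T1.a,T1.b)
[SC] allowed = {001, 002, 021, 101, 102}
SC∖claimed = {001}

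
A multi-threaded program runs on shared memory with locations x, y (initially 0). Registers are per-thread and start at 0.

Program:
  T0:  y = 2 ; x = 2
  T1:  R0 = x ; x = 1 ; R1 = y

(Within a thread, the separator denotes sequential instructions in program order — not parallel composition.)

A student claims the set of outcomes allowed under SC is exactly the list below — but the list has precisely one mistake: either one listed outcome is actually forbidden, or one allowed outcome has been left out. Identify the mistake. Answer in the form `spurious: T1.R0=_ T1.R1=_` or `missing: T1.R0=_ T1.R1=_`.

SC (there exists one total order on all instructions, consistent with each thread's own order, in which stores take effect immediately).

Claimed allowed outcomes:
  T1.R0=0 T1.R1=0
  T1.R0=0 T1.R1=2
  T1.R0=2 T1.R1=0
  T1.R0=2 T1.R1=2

spurious: T1.R0=2 T1.R1=0

outcome vector order: (T1.R0,T1.R1)
SC (3): (0,0), (0,2), (2,2)
claimed∖SC = {(2,0)}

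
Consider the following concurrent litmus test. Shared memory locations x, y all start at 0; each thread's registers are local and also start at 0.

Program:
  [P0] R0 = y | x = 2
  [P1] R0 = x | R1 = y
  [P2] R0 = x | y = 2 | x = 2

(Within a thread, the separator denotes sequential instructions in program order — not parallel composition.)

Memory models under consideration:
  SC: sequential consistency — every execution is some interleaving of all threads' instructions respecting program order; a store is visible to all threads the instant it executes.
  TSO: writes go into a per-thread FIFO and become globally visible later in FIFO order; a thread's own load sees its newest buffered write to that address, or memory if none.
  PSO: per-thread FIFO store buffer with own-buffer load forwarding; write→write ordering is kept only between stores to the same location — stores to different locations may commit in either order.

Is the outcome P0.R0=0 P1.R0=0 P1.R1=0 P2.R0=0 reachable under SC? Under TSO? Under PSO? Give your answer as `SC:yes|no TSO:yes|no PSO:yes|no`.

SC:yes TSO:yes PSO:yes

outcome vector order: (P0.R0,P1.R0,P1.R1,P2.R0)
under SC → 0/0/0/0; 0/0/0/2; 0/0/2/0; 0/0/2/2; 0/2/0/0; 0/2/0/2; 0/2/2/0; 0/2/2/2; 2/0/0/0; 2/0/2/0; 2/2/2/0
under TSO → 0/0/0/0; 0/0/0/2; 0/0/2/0; 0/0/2/2; 0/2/0/0; 0/2/0/2; 0/2/2/0; 0/2/2/2; 2/0/0/0; 2/0/2/0; 2/2/2/0
under PSO → 0/0/0/0; 0/0/0/2; 0/0/2/0; 0/0/2/2; 0/2/0/0; 0/2/0/2; 0/2/2/0; 0/2/2/2; 2/0/0/0; 2/0/2/0; 2/2/0/0; 2/2/2/0
target 0/0/0/0 ∈ {SC,TSO,PSO}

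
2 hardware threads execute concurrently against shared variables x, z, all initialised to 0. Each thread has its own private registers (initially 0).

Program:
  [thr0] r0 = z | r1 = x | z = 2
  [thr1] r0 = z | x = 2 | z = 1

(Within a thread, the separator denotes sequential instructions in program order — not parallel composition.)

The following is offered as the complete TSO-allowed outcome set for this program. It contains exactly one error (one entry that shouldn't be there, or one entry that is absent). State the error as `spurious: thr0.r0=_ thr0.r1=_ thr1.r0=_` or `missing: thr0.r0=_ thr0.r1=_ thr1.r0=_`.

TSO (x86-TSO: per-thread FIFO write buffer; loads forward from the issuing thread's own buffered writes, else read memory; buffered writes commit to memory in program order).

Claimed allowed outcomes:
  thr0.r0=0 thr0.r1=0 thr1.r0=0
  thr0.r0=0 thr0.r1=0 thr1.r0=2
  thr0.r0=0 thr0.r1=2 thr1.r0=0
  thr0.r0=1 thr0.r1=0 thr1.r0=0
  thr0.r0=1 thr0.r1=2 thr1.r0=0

spurious: thr0.r0=1 thr0.r1=0 thr1.r0=0

outcome vector order: (thr0.r0,thr0.r1,thr1.r0)
TSO (4): <0 0 0>, <0 0 2>, <0 2 0>, <1 2 0>
claimed∖TSO = {<1 0 0>}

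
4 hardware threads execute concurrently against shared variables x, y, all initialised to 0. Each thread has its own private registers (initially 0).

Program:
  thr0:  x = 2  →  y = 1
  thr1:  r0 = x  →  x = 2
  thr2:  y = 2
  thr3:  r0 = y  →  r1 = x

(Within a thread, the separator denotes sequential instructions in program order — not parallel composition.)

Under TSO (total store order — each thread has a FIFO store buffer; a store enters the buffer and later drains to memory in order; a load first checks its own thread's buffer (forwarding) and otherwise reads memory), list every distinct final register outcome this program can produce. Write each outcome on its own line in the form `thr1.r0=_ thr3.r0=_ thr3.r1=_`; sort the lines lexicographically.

outcome vector order: (thr1.r0,thr3.r0,thr3.r1)
|TSO outcomes| = 10

thr1.r0=0 thr3.r0=0 thr3.r1=0
thr1.r0=0 thr3.r0=0 thr3.r1=2
thr1.r0=0 thr3.r0=1 thr3.r1=2
thr1.r0=0 thr3.r0=2 thr3.r1=0
thr1.r0=0 thr3.r0=2 thr3.r1=2
thr1.r0=2 thr3.r0=0 thr3.r1=0
thr1.r0=2 thr3.r0=0 thr3.r1=2
thr1.r0=2 thr3.r0=1 thr3.r1=2
thr1.r0=2 thr3.r0=2 thr3.r1=0
thr1.r0=2 thr3.r0=2 thr3.r1=2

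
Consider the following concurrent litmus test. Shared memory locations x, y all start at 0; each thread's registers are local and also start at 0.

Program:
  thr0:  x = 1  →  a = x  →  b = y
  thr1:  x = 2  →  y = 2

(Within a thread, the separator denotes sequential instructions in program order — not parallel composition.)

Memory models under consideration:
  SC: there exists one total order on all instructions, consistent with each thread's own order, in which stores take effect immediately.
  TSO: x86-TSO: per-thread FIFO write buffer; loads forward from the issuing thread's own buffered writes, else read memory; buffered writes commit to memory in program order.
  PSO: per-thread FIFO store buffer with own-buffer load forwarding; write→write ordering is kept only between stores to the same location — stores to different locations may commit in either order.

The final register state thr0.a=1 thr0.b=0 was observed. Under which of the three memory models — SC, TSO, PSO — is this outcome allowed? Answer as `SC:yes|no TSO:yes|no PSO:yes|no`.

SC:yes TSO:yes PSO:yes

outcome vector order: (thr0.a,thr0.b)
under SC → 1/0 1/2 2/0 2/2
under TSO → 1/0 1/2 2/0 2/2
under PSO → 1/0 1/2 2/0 2/2
target 1/0 ∈ {SC,TSO,PSO}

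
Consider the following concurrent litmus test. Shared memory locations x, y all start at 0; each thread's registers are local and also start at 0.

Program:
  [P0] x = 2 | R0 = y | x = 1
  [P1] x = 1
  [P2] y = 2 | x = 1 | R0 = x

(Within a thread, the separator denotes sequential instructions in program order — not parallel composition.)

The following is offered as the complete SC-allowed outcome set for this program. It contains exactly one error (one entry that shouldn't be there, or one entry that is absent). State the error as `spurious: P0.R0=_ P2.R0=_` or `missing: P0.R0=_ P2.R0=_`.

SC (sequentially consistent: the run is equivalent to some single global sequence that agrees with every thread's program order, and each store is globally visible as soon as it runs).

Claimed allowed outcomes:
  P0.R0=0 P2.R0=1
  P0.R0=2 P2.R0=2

outcome vector order: (P0.R0,P2.R0)
under SC → (0,1), (2,1), (2,2)
SC∖claimed = {(2,1)}

missing: P0.R0=2 P2.R0=1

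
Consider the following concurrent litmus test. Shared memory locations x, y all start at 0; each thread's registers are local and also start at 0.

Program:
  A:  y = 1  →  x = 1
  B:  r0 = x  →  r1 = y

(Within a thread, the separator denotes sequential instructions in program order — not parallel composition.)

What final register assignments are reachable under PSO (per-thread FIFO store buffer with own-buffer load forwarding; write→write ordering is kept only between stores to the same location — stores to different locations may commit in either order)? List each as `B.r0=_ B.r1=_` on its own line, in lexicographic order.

B.r0=0 B.r1=0
B.r0=0 B.r1=1
B.r0=1 B.r1=0
B.r0=1 B.r1=1

outcome vector order: (B.r0,B.r1)
|PSO outcomes| = 4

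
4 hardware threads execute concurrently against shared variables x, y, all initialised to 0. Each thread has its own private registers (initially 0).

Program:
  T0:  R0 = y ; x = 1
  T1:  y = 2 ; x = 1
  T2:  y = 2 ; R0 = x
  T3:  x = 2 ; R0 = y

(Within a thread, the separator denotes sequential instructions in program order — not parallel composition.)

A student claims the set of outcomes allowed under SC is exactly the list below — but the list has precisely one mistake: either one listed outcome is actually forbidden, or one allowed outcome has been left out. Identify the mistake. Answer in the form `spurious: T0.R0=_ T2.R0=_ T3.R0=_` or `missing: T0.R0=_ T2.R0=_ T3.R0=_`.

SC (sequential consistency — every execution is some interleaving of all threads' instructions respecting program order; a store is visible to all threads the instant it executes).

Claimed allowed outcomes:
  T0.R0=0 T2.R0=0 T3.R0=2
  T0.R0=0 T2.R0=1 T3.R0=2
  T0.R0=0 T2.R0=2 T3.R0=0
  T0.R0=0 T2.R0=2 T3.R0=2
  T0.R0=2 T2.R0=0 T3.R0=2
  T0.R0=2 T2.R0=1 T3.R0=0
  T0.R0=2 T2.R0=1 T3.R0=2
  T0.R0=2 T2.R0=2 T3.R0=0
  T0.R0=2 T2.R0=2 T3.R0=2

outcome vector order: (T0.R0,T2.R0,T3.R0)
under SC → 0/0/2, 0/1/0, 0/1/2, 0/2/0, 0/2/2, 2/0/2, 2/1/0, 2/1/2, 2/2/0, 2/2/2
SC∖claimed = {0/1/0}

missing: T0.R0=0 T2.R0=1 T3.R0=0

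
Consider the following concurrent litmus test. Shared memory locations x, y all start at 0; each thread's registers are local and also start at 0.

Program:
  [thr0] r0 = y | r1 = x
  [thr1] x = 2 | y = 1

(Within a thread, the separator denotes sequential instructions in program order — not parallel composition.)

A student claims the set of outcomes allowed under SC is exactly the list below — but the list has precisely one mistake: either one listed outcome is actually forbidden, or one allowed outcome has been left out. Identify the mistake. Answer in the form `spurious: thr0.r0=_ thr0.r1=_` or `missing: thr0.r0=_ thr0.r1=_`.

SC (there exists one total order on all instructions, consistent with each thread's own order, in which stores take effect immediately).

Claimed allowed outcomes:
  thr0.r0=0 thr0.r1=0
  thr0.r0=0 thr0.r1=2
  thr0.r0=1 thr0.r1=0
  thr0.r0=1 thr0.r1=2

spurious: thr0.r0=1 thr0.r1=0

outcome vector order: (thr0.r0,thr0.r1)
[SC] allowed = {(0,0) (0,2) (1,2)}
claimed∖SC = {(1,0)}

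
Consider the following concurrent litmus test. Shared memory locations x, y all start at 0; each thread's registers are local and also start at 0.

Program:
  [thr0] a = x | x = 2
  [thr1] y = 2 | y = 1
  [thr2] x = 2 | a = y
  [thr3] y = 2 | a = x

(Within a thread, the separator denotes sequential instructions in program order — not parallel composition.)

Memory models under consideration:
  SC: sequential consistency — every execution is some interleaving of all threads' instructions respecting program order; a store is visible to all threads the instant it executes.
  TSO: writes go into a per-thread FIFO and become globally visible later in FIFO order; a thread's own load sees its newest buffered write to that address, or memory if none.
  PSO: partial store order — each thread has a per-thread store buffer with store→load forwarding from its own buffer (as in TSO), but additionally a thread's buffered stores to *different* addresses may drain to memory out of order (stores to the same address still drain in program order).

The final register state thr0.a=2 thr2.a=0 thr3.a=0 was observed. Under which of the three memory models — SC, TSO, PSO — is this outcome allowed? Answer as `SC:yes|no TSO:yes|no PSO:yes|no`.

outcome vector order: (thr0.a,thr2.a,thr3.a)
SC (10): 002, 010, 012, 020, 022, 202, 210, 212, 220, 222
TSO (12): 000, 002, 010, 012, 020, 022, 200, 202, 210, 212, 220, 222
PSO (12): 000, 002, 010, 012, 020, 022, 200, 202, 210, 212, 220, 222
target 200 ∈ {TSO,PSO}

SC:no TSO:yes PSO:yes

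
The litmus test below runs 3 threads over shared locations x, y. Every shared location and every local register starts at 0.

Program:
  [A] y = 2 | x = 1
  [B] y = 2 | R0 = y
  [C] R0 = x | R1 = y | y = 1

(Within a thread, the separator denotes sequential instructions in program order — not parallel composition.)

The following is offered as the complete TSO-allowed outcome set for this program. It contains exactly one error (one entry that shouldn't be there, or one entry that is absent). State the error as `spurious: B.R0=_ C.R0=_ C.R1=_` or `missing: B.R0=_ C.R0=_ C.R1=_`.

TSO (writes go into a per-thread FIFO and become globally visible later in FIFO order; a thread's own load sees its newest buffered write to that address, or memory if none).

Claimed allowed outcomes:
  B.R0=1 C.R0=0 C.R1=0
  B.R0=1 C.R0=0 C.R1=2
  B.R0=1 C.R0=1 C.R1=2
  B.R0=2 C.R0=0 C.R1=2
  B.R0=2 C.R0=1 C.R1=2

outcome vector order: (B.R0,C.R0,C.R1)
[TSO] allowed = {1/0/0, 1/0/2, 1/1/2, 2/0/0, 2/0/2, 2/1/2}
TSO∖claimed = {2/0/0}

missing: B.R0=2 C.R0=0 C.R1=0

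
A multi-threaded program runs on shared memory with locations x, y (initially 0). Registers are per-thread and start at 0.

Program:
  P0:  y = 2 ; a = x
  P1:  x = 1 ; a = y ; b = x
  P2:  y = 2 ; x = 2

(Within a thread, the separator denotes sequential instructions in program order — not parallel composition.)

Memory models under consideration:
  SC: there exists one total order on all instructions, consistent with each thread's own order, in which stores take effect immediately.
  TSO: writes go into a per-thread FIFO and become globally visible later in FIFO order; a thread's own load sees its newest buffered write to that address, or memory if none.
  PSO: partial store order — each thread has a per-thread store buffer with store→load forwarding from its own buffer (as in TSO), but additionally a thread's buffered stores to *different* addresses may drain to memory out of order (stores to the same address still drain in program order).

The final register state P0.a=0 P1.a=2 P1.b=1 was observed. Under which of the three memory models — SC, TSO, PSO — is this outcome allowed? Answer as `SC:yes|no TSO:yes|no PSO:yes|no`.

outcome vector order: (P0.a,P1.a,P1.b)
[SC] allowed = {(0,2,1), (0,2,2), (1,0,1), (1,0,2), (1,2,1), (1,2,2), (2,0,1), (2,0,2), (2,2,1), (2,2,2)}
[TSO] allowed = {(0,0,1), (0,0,2), (0,2,1), (0,2,2), (1,0,1), (1,0,2), (1,2,1), (1,2,2), (2,0,1), (2,0,2), (2,2,1), (2,2,2)}
[PSO] allowed = {(0,0,1), (0,0,2), (0,2,1), (0,2,2), (1,0,1), (1,0,2), (1,2,1), (1,2,2), (2,0,1), (2,0,2), (2,2,1), (2,2,2)}
target (0,2,1) ∈ {SC,TSO,PSO}

SC:yes TSO:yes PSO:yes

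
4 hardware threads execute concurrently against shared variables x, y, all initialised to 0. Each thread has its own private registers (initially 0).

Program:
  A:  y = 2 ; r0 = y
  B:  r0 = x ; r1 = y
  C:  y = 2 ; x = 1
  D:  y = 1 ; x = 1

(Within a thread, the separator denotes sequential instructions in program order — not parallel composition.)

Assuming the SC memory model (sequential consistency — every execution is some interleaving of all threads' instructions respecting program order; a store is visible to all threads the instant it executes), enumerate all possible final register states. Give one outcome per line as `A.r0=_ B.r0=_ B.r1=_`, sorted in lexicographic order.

outcome vector order: (A.r0,B.r0,B.r1)
|SC outcomes| = 10

A.r0=1 B.r0=0 B.r1=0
A.r0=1 B.r0=0 B.r1=1
A.r0=1 B.r0=0 B.r1=2
A.r0=1 B.r0=1 B.r1=1
A.r0=1 B.r0=1 B.r1=2
A.r0=2 B.r0=0 B.r1=0
A.r0=2 B.r0=0 B.r1=1
A.r0=2 B.r0=0 B.r1=2
A.r0=2 B.r0=1 B.r1=1
A.r0=2 B.r0=1 B.r1=2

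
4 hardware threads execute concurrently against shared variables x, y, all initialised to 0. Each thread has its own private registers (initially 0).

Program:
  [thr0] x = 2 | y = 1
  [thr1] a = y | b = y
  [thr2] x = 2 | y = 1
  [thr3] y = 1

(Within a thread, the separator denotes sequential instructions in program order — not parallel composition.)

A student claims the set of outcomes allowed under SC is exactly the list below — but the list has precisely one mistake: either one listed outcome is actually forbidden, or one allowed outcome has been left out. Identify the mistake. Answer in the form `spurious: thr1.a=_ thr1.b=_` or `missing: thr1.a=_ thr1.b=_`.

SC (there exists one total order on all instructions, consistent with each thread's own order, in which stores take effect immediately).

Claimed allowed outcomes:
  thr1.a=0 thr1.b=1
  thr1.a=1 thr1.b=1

missing: thr1.a=0 thr1.b=0

outcome vector order: (thr1.a,thr1.b)
SC (3): 0/0; 0/1; 1/1
SC∖claimed = {0/0}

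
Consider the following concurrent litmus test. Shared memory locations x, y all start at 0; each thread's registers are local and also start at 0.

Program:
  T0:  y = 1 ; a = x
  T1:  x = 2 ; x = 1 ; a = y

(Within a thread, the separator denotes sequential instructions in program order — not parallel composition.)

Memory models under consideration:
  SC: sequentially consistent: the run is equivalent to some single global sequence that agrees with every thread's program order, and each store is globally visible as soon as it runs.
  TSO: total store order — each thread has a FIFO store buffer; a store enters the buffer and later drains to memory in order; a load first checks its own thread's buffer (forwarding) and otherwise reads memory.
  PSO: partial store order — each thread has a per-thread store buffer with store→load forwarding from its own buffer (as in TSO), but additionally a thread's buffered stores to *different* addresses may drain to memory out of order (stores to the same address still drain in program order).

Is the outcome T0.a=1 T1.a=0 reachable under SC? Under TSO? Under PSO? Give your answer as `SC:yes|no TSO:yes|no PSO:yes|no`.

SC:yes TSO:yes PSO:yes

outcome vector order: (T0.a,T1.a)
under SC → <0 1> <1 0> <1 1> <2 1>
under TSO → <0 0> <0 1> <1 0> <1 1> <2 0> <2 1>
under PSO → <0 0> <0 1> <1 0> <1 1> <2 0> <2 1>
target <1 0> ∈ {SC,TSO,PSO}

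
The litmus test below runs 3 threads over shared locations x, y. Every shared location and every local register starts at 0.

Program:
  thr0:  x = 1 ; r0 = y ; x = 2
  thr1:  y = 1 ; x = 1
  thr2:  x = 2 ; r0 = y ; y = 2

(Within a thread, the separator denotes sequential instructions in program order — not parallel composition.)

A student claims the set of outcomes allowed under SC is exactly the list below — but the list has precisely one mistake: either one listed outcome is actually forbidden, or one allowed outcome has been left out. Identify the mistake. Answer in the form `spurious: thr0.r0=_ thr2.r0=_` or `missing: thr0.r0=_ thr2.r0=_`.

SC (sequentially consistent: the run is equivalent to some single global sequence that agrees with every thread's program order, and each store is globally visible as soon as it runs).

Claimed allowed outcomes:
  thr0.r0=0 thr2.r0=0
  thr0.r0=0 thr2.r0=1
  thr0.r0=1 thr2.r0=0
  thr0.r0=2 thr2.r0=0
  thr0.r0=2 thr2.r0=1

outcome vector order: (thr0.r0,thr2.r0)
SC: 6 outcomes — {<0 0>; <0 1>; <1 0>; <1 1>; <2 0>; <2 1>}
SC∖claimed = {<1 1>}

missing: thr0.r0=1 thr2.r0=1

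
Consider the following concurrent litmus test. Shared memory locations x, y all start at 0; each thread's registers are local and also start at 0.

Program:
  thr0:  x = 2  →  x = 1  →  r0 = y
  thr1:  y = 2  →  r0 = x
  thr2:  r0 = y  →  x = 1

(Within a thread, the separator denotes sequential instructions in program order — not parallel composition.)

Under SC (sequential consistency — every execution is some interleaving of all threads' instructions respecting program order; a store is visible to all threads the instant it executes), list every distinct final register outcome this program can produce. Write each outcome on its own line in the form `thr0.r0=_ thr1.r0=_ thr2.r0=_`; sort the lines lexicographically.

outcome vector order: (thr0.r0,thr1.r0,thr2.r0)
|SC outcomes| = 8

thr0.r0=0 thr1.r0=1 thr2.r0=0
thr0.r0=0 thr1.r0=1 thr2.r0=2
thr0.r0=2 thr1.r0=0 thr2.r0=0
thr0.r0=2 thr1.r0=0 thr2.r0=2
thr0.r0=2 thr1.r0=1 thr2.r0=0
thr0.r0=2 thr1.r0=1 thr2.r0=2
thr0.r0=2 thr1.r0=2 thr2.r0=0
thr0.r0=2 thr1.r0=2 thr2.r0=2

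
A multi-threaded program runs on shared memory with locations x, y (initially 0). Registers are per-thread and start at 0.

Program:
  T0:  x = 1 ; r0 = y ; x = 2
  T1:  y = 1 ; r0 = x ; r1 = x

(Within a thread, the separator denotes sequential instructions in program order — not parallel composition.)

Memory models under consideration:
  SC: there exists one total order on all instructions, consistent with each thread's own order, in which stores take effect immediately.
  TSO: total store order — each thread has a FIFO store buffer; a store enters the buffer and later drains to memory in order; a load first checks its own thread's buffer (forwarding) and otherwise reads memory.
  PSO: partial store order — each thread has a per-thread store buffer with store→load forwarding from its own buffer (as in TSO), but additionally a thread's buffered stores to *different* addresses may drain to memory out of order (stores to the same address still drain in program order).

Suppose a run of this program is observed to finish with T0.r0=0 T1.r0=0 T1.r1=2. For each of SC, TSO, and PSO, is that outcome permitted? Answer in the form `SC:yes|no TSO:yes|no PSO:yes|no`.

SC:no TSO:yes PSO:yes

outcome vector order: (T0.r0,T1.r0,T1.r1)
under SC → <0 1 1> <0 1 2> <0 2 2> <1 0 0> <1 0 1> <1 0 2> <1 1 1> <1 1 2> <1 2 2>
under TSO → <0 0 0> <0 0 1> <0 0 2> <0 1 1> <0 1 2> <0 2 2> <1 0 0> <1 0 1> <1 0 2> <1 1 1> <1 1 2> <1 2 2>
under PSO → <0 0 0> <0 0 1> <0 0 2> <0 1 1> <0 1 2> <0 2 2> <1 0 0> <1 0 1> <1 0 2> <1 1 1> <1 1 2> <1 2 2>
target <0 0 2> ∈ {TSO,PSO}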